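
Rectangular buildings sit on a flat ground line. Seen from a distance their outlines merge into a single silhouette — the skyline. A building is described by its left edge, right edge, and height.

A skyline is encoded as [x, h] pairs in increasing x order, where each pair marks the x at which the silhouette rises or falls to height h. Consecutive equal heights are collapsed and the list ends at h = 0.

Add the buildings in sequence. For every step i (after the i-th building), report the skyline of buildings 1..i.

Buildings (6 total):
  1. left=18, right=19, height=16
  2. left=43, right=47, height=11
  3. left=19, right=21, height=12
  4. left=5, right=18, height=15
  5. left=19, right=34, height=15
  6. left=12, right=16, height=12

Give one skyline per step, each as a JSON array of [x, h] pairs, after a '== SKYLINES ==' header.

== SKYLINES ==
[[18,16],[19,0]]
[[18,16],[19,0],[43,11],[47,0]]
[[18,16],[19,12],[21,0],[43,11],[47,0]]
[[5,15],[18,16],[19,12],[21,0],[43,11],[47,0]]
[[5,15],[18,16],[19,15],[34,0],[43,11],[47,0]]
[[5,15],[18,16],[19,15],[34,0],[43,11],[47,0]]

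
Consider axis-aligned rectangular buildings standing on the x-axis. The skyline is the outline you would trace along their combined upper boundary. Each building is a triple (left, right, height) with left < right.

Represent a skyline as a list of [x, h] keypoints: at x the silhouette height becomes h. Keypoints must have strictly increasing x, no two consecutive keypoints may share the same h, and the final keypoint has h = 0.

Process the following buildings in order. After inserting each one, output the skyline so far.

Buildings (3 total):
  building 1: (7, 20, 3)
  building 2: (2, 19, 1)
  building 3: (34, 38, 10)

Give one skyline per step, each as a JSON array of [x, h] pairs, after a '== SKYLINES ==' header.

== SKYLINES ==
[[7,3],[20,0]]
[[2,1],[7,3],[20,0]]
[[2,1],[7,3],[20,0],[34,10],[38,0]]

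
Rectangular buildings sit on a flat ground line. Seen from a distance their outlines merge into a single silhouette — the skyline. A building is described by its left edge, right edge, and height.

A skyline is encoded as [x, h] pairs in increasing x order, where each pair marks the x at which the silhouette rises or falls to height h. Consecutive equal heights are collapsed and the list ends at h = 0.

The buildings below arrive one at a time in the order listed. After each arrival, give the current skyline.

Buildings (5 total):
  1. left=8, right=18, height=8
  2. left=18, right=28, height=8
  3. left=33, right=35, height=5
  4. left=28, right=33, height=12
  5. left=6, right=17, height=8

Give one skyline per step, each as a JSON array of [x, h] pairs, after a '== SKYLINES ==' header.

== SKYLINES ==
[[8,8],[18,0]]
[[8,8],[28,0]]
[[8,8],[28,0],[33,5],[35,0]]
[[8,8],[28,12],[33,5],[35,0]]
[[6,8],[28,12],[33,5],[35,0]]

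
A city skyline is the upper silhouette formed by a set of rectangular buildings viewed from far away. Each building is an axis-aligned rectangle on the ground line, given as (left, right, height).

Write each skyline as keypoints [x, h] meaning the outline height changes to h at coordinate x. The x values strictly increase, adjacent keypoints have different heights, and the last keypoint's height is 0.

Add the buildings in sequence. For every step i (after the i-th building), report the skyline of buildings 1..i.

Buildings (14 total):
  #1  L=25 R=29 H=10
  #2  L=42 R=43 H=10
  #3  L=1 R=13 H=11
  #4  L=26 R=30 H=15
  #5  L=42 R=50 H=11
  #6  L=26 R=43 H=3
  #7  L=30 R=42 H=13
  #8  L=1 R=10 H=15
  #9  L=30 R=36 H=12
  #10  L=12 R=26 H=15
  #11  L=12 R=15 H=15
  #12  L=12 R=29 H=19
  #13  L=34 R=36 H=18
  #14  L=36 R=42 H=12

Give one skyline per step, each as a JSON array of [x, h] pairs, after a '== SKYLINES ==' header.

== SKYLINES ==
[[25,10],[29,0]]
[[25,10],[29,0],[42,10],[43,0]]
[[1,11],[13,0],[25,10],[29,0],[42,10],[43,0]]
[[1,11],[13,0],[25,10],[26,15],[30,0],[42,10],[43,0]]
[[1,11],[13,0],[25,10],[26,15],[30,0],[42,11],[50,0]]
[[1,11],[13,0],[25,10],[26,15],[30,3],[42,11],[50,0]]
[[1,11],[13,0],[25,10],[26,15],[30,13],[42,11],[50,0]]
[[1,15],[10,11],[13,0],[25,10],[26,15],[30,13],[42,11],[50,0]]
[[1,15],[10,11],[13,0],[25,10],[26,15],[30,13],[42,11],[50,0]]
[[1,15],[10,11],[12,15],[30,13],[42,11],[50,0]]
[[1,15],[10,11],[12,15],[30,13],[42,11],[50,0]]
[[1,15],[10,11],[12,19],[29,15],[30,13],[42,11],[50,0]]
[[1,15],[10,11],[12,19],[29,15],[30,13],[34,18],[36,13],[42,11],[50,0]]
[[1,15],[10,11],[12,19],[29,15],[30,13],[34,18],[36,13],[42,11],[50,0]]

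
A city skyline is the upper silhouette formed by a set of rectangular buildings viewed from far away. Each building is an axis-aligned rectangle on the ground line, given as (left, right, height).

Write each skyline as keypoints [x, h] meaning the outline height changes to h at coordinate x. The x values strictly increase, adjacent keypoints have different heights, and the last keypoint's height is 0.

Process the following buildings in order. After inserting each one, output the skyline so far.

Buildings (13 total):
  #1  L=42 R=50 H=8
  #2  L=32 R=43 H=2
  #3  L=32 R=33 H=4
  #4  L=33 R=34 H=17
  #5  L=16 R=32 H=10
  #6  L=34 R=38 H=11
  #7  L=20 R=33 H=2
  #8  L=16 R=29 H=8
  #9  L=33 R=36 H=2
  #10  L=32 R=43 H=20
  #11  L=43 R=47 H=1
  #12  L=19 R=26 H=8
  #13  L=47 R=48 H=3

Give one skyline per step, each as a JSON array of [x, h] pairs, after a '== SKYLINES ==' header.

== SKYLINES ==
[[42,8],[50,0]]
[[32,2],[42,8],[50,0]]
[[32,4],[33,2],[42,8],[50,0]]
[[32,4],[33,17],[34,2],[42,8],[50,0]]
[[16,10],[32,4],[33,17],[34,2],[42,8],[50,0]]
[[16,10],[32,4],[33,17],[34,11],[38,2],[42,8],[50,0]]
[[16,10],[32,4],[33,17],[34,11],[38,2],[42,8],[50,0]]
[[16,10],[32,4],[33,17],[34,11],[38,2],[42,8],[50,0]]
[[16,10],[32,4],[33,17],[34,11],[38,2],[42,8],[50,0]]
[[16,10],[32,20],[43,8],[50,0]]
[[16,10],[32,20],[43,8],[50,0]]
[[16,10],[32,20],[43,8],[50,0]]
[[16,10],[32,20],[43,8],[50,0]]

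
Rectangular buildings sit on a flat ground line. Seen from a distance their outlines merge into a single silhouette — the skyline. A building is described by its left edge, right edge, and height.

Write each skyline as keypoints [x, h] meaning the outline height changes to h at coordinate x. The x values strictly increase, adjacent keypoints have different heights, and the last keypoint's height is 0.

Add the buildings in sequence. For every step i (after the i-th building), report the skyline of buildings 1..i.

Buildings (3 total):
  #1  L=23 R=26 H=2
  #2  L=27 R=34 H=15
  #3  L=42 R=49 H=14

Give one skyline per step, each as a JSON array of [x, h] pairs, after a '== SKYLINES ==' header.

== SKYLINES ==
[[23,2],[26,0]]
[[23,2],[26,0],[27,15],[34,0]]
[[23,2],[26,0],[27,15],[34,0],[42,14],[49,0]]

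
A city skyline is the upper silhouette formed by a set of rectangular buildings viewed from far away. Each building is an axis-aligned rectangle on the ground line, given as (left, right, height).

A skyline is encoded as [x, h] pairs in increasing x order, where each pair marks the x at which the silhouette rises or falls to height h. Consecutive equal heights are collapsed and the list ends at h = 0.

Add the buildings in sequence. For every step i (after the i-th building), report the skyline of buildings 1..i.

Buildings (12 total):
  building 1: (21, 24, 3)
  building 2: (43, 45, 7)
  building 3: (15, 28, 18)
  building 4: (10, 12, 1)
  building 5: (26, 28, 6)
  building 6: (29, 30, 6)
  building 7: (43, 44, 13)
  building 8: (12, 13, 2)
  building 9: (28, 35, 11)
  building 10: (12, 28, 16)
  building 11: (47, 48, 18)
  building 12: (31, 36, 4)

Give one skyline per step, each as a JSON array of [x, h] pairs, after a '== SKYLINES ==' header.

== SKYLINES ==
[[21,3],[24,0]]
[[21,3],[24,0],[43,7],[45,0]]
[[15,18],[28,0],[43,7],[45,0]]
[[10,1],[12,0],[15,18],[28,0],[43,7],[45,0]]
[[10,1],[12,0],[15,18],[28,0],[43,7],[45,0]]
[[10,1],[12,0],[15,18],[28,0],[29,6],[30,0],[43,7],[45,0]]
[[10,1],[12,0],[15,18],[28,0],[29,6],[30,0],[43,13],[44,7],[45,0]]
[[10,1],[12,2],[13,0],[15,18],[28,0],[29,6],[30,0],[43,13],[44,7],[45,0]]
[[10,1],[12,2],[13,0],[15,18],[28,11],[35,0],[43,13],[44,7],[45,0]]
[[10,1],[12,16],[15,18],[28,11],[35,0],[43,13],[44,7],[45,0]]
[[10,1],[12,16],[15,18],[28,11],[35,0],[43,13],[44,7],[45,0],[47,18],[48,0]]
[[10,1],[12,16],[15,18],[28,11],[35,4],[36,0],[43,13],[44,7],[45,0],[47,18],[48,0]]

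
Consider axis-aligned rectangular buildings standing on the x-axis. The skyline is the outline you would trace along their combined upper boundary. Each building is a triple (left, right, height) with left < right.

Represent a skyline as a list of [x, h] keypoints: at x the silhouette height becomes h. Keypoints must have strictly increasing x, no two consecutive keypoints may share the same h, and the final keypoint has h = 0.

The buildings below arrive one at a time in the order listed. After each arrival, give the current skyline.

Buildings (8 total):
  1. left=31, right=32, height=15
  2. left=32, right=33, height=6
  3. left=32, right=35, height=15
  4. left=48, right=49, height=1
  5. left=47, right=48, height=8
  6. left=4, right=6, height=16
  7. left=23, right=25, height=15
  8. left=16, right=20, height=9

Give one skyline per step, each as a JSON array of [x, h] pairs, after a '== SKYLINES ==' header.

== SKYLINES ==
[[31,15],[32,0]]
[[31,15],[32,6],[33,0]]
[[31,15],[35,0]]
[[31,15],[35,0],[48,1],[49,0]]
[[31,15],[35,0],[47,8],[48,1],[49,0]]
[[4,16],[6,0],[31,15],[35,0],[47,8],[48,1],[49,0]]
[[4,16],[6,0],[23,15],[25,0],[31,15],[35,0],[47,8],[48,1],[49,0]]
[[4,16],[6,0],[16,9],[20,0],[23,15],[25,0],[31,15],[35,0],[47,8],[48,1],[49,0]]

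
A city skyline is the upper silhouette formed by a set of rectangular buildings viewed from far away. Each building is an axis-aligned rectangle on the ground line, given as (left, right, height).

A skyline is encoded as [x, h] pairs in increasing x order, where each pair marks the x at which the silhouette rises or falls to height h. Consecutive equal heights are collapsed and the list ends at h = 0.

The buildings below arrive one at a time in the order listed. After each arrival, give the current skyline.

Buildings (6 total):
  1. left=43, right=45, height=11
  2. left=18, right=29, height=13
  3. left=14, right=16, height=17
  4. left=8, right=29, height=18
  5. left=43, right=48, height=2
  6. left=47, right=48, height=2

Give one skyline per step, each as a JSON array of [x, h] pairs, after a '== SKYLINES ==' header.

== SKYLINES ==
[[43,11],[45,0]]
[[18,13],[29,0],[43,11],[45,0]]
[[14,17],[16,0],[18,13],[29,0],[43,11],[45,0]]
[[8,18],[29,0],[43,11],[45,0]]
[[8,18],[29,0],[43,11],[45,2],[48,0]]
[[8,18],[29,0],[43,11],[45,2],[48,0]]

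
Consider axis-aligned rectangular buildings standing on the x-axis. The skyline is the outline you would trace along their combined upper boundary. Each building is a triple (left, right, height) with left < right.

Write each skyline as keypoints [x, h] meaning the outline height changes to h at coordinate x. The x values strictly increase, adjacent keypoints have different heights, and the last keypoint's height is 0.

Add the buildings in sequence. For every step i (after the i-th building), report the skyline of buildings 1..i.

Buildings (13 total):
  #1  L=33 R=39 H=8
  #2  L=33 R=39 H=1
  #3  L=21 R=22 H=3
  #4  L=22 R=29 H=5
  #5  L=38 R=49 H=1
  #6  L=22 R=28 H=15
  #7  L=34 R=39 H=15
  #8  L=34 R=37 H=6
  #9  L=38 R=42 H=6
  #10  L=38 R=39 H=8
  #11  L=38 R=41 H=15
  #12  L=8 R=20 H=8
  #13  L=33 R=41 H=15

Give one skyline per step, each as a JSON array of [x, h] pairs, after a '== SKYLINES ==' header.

== SKYLINES ==
[[33,8],[39,0]]
[[33,8],[39,0]]
[[21,3],[22,0],[33,8],[39,0]]
[[21,3],[22,5],[29,0],[33,8],[39,0]]
[[21,3],[22,5],[29,0],[33,8],[39,1],[49,0]]
[[21,3],[22,15],[28,5],[29,0],[33,8],[39,1],[49,0]]
[[21,3],[22,15],[28,5],[29,0],[33,8],[34,15],[39,1],[49,0]]
[[21,3],[22,15],[28,5],[29,0],[33,8],[34,15],[39,1],[49,0]]
[[21,3],[22,15],[28,5],[29,0],[33,8],[34,15],[39,6],[42,1],[49,0]]
[[21,3],[22,15],[28,5],[29,0],[33,8],[34,15],[39,6],[42,1],[49,0]]
[[21,3],[22,15],[28,5],[29,0],[33,8],[34,15],[41,6],[42,1],[49,0]]
[[8,8],[20,0],[21,3],[22,15],[28,5],[29,0],[33,8],[34,15],[41,6],[42,1],[49,0]]
[[8,8],[20,0],[21,3],[22,15],[28,5],[29,0],[33,15],[41,6],[42,1],[49,0]]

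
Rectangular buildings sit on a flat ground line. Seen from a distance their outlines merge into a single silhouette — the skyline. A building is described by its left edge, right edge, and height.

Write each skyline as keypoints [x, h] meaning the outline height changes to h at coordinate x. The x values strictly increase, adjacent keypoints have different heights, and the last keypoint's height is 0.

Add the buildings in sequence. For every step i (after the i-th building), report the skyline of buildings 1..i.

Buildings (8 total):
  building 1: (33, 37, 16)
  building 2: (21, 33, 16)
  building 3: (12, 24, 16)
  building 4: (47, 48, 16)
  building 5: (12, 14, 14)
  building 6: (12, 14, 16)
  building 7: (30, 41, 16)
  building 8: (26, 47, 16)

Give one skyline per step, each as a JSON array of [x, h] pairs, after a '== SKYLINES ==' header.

== SKYLINES ==
[[33,16],[37,0]]
[[21,16],[37,0]]
[[12,16],[37,0]]
[[12,16],[37,0],[47,16],[48,0]]
[[12,16],[37,0],[47,16],[48,0]]
[[12,16],[37,0],[47,16],[48,0]]
[[12,16],[41,0],[47,16],[48,0]]
[[12,16],[48,0]]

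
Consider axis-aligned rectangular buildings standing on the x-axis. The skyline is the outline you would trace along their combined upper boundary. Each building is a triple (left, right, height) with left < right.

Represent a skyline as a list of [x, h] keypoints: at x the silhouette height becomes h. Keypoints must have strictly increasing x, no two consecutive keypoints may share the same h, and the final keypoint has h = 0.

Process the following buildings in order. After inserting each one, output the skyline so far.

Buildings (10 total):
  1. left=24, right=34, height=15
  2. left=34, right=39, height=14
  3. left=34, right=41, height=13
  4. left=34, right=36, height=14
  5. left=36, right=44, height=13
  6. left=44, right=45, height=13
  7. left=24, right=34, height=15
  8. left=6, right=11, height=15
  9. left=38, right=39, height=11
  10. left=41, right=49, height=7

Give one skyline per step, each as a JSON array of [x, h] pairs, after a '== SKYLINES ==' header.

== SKYLINES ==
[[24,15],[34,0]]
[[24,15],[34,14],[39,0]]
[[24,15],[34,14],[39,13],[41,0]]
[[24,15],[34,14],[39,13],[41,0]]
[[24,15],[34,14],[39,13],[44,0]]
[[24,15],[34,14],[39,13],[45,0]]
[[24,15],[34,14],[39,13],[45,0]]
[[6,15],[11,0],[24,15],[34,14],[39,13],[45,0]]
[[6,15],[11,0],[24,15],[34,14],[39,13],[45,0]]
[[6,15],[11,0],[24,15],[34,14],[39,13],[45,7],[49,0]]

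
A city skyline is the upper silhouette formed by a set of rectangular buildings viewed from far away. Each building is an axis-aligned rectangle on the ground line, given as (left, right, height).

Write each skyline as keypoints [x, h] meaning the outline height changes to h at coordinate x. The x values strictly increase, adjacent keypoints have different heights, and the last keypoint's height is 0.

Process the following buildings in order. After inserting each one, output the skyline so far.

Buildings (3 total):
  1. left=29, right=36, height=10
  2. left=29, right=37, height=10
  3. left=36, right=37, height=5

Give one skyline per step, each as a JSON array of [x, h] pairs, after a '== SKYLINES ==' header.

== SKYLINES ==
[[29,10],[36,0]]
[[29,10],[37,0]]
[[29,10],[37,0]]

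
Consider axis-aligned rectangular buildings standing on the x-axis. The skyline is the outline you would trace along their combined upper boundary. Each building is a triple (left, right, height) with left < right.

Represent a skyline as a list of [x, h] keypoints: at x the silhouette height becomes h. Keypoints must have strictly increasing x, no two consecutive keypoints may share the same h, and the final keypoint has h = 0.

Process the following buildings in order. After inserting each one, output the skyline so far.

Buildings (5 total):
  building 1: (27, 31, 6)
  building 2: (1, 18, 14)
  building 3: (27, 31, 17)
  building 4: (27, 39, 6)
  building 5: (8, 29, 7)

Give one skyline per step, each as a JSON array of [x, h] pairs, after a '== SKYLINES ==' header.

== SKYLINES ==
[[27,6],[31,0]]
[[1,14],[18,0],[27,6],[31,0]]
[[1,14],[18,0],[27,17],[31,0]]
[[1,14],[18,0],[27,17],[31,6],[39,0]]
[[1,14],[18,7],[27,17],[31,6],[39,0]]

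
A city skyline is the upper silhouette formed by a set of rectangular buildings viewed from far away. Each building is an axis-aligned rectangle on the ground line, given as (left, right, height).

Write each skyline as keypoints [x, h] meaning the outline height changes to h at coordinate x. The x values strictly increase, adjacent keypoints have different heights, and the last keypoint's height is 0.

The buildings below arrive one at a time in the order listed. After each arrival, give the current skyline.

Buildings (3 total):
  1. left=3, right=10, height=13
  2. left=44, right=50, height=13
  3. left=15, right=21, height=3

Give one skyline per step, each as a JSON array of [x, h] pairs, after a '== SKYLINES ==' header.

== SKYLINES ==
[[3,13],[10,0]]
[[3,13],[10,0],[44,13],[50,0]]
[[3,13],[10,0],[15,3],[21,0],[44,13],[50,0]]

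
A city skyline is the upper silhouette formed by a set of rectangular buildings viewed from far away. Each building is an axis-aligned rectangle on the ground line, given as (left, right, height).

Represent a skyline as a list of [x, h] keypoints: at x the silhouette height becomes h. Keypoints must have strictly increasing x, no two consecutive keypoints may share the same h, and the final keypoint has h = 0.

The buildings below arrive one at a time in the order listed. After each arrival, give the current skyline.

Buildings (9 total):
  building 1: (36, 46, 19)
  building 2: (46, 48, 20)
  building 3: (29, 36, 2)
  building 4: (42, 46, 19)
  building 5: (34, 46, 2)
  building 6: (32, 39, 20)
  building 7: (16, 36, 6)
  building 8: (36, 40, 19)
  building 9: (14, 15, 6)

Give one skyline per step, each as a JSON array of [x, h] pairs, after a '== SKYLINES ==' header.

== SKYLINES ==
[[36,19],[46,0]]
[[36,19],[46,20],[48,0]]
[[29,2],[36,19],[46,20],[48,0]]
[[29,2],[36,19],[46,20],[48,0]]
[[29,2],[36,19],[46,20],[48,0]]
[[29,2],[32,20],[39,19],[46,20],[48,0]]
[[16,6],[32,20],[39,19],[46,20],[48,0]]
[[16,6],[32,20],[39,19],[46,20],[48,0]]
[[14,6],[15,0],[16,6],[32,20],[39,19],[46,20],[48,0]]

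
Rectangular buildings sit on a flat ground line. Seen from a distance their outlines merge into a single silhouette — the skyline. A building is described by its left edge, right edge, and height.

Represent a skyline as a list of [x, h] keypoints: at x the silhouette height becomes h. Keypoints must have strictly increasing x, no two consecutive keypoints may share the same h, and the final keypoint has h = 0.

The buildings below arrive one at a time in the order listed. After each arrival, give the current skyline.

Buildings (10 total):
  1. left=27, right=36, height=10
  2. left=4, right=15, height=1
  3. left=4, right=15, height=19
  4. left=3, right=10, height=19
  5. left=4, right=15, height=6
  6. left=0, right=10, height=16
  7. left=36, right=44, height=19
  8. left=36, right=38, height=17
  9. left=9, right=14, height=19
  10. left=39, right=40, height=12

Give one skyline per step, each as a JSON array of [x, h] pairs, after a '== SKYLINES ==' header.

== SKYLINES ==
[[27,10],[36,0]]
[[4,1],[15,0],[27,10],[36,0]]
[[4,19],[15,0],[27,10],[36,0]]
[[3,19],[15,0],[27,10],[36,0]]
[[3,19],[15,0],[27,10],[36,0]]
[[0,16],[3,19],[15,0],[27,10],[36,0]]
[[0,16],[3,19],[15,0],[27,10],[36,19],[44,0]]
[[0,16],[3,19],[15,0],[27,10],[36,19],[44,0]]
[[0,16],[3,19],[15,0],[27,10],[36,19],[44,0]]
[[0,16],[3,19],[15,0],[27,10],[36,19],[44,0]]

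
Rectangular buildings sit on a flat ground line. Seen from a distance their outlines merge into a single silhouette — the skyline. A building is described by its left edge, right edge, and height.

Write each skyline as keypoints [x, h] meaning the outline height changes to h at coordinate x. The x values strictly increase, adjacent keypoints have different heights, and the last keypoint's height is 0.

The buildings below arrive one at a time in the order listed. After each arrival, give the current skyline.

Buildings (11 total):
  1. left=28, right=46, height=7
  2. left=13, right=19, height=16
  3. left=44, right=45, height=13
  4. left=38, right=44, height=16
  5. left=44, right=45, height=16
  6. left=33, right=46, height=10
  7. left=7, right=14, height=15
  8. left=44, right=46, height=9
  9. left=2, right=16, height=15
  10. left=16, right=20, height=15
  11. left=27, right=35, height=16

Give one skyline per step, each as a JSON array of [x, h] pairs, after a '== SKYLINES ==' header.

== SKYLINES ==
[[28,7],[46,0]]
[[13,16],[19,0],[28,7],[46,0]]
[[13,16],[19,0],[28,7],[44,13],[45,7],[46,0]]
[[13,16],[19,0],[28,7],[38,16],[44,13],[45,7],[46,0]]
[[13,16],[19,0],[28,7],[38,16],[45,7],[46,0]]
[[13,16],[19,0],[28,7],[33,10],[38,16],[45,10],[46,0]]
[[7,15],[13,16],[19,0],[28,7],[33,10],[38,16],[45,10],[46,0]]
[[7,15],[13,16],[19,0],[28,7],[33,10],[38,16],[45,10],[46,0]]
[[2,15],[13,16],[19,0],[28,7],[33,10],[38,16],[45,10],[46,0]]
[[2,15],[13,16],[19,15],[20,0],[28,7],[33,10],[38,16],[45,10],[46,0]]
[[2,15],[13,16],[19,15],[20,0],[27,16],[35,10],[38,16],[45,10],[46,0]]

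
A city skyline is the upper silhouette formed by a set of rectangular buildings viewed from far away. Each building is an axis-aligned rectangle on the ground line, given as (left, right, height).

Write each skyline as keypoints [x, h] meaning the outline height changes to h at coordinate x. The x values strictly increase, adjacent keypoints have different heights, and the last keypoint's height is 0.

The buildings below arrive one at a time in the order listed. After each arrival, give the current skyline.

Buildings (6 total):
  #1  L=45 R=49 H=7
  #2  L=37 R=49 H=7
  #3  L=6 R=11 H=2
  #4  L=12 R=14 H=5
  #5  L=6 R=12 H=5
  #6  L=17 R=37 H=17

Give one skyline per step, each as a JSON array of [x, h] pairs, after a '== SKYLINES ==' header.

== SKYLINES ==
[[45,7],[49,0]]
[[37,7],[49,0]]
[[6,2],[11,0],[37,7],[49,0]]
[[6,2],[11,0],[12,5],[14,0],[37,7],[49,0]]
[[6,5],[14,0],[37,7],[49,0]]
[[6,5],[14,0],[17,17],[37,7],[49,0]]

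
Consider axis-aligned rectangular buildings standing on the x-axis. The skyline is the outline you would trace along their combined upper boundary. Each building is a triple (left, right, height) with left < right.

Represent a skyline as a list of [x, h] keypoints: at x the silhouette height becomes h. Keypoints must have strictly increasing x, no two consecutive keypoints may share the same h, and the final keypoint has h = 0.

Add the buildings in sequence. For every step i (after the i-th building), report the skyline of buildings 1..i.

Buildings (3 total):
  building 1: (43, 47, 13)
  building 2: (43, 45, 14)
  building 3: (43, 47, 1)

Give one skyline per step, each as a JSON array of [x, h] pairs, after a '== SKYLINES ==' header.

== SKYLINES ==
[[43,13],[47,0]]
[[43,14],[45,13],[47,0]]
[[43,14],[45,13],[47,0]]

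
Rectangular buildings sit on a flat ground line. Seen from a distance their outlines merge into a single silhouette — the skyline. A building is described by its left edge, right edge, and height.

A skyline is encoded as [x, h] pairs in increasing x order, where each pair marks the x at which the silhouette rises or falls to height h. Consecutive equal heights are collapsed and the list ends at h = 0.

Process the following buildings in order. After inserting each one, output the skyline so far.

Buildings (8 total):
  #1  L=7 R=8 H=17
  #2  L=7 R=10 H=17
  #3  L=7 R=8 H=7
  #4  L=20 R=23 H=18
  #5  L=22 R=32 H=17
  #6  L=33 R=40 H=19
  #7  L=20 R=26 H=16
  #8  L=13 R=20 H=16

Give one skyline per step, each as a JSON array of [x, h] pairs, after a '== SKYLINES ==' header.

== SKYLINES ==
[[7,17],[8,0]]
[[7,17],[10,0]]
[[7,17],[10,0]]
[[7,17],[10,0],[20,18],[23,0]]
[[7,17],[10,0],[20,18],[23,17],[32,0]]
[[7,17],[10,0],[20,18],[23,17],[32,0],[33,19],[40,0]]
[[7,17],[10,0],[20,18],[23,17],[32,0],[33,19],[40,0]]
[[7,17],[10,0],[13,16],[20,18],[23,17],[32,0],[33,19],[40,0]]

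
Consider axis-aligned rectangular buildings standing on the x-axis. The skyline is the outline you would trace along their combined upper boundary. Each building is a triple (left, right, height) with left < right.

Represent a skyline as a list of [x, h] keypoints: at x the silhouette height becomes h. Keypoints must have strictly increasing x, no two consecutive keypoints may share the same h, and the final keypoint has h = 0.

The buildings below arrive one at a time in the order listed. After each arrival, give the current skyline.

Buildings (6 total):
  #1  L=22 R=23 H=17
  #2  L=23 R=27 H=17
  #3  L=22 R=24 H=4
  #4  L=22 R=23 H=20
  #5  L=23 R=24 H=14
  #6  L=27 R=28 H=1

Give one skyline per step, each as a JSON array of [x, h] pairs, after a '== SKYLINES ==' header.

== SKYLINES ==
[[22,17],[23,0]]
[[22,17],[27,0]]
[[22,17],[27,0]]
[[22,20],[23,17],[27,0]]
[[22,20],[23,17],[27,0]]
[[22,20],[23,17],[27,1],[28,0]]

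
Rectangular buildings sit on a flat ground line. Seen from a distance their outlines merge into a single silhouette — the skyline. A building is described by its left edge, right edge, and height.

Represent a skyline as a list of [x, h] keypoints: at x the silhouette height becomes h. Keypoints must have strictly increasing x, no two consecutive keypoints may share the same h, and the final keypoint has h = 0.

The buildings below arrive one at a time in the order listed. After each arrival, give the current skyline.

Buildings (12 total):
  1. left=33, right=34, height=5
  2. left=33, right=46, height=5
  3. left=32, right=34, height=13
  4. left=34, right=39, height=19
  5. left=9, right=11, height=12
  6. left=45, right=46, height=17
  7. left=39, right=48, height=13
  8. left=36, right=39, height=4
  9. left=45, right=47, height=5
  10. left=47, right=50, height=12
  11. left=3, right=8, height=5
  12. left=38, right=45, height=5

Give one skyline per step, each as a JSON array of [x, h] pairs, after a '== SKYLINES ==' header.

== SKYLINES ==
[[33,5],[34,0]]
[[33,5],[46,0]]
[[32,13],[34,5],[46,0]]
[[32,13],[34,19],[39,5],[46,0]]
[[9,12],[11,0],[32,13],[34,19],[39,5],[46,0]]
[[9,12],[11,0],[32,13],[34,19],[39,5],[45,17],[46,0]]
[[9,12],[11,0],[32,13],[34,19],[39,13],[45,17],[46,13],[48,0]]
[[9,12],[11,0],[32,13],[34,19],[39,13],[45,17],[46,13],[48,0]]
[[9,12],[11,0],[32,13],[34,19],[39,13],[45,17],[46,13],[48,0]]
[[9,12],[11,0],[32,13],[34,19],[39,13],[45,17],[46,13],[48,12],[50,0]]
[[3,5],[8,0],[9,12],[11,0],[32,13],[34,19],[39,13],[45,17],[46,13],[48,12],[50,0]]
[[3,5],[8,0],[9,12],[11,0],[32,13],[34,19],[39,13],[45,17],[46,13],[48,12],[50,0]]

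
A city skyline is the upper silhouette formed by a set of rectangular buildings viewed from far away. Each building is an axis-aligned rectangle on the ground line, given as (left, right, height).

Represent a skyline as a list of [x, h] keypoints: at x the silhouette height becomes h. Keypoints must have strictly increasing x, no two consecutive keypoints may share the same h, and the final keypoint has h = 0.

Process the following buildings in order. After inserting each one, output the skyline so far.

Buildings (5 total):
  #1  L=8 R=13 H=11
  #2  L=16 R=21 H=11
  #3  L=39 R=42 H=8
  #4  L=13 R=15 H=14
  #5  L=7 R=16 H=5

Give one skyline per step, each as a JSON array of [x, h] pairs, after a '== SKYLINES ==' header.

== SKYLINES ==
[[8,11],[13,0]]
[[8,11],[13,0],[16,11],[21,0]]
[[8,11],[13,0],[16,11],[21,0],[39,8],[42,0]]
[[8,11],[13,14],[15,0],[16,11],[21,0],[39,8],[42,0]]
[[7,5],[8,11],[13,14],[15,5],[16,11],[21,0],[39,8],[42,0]]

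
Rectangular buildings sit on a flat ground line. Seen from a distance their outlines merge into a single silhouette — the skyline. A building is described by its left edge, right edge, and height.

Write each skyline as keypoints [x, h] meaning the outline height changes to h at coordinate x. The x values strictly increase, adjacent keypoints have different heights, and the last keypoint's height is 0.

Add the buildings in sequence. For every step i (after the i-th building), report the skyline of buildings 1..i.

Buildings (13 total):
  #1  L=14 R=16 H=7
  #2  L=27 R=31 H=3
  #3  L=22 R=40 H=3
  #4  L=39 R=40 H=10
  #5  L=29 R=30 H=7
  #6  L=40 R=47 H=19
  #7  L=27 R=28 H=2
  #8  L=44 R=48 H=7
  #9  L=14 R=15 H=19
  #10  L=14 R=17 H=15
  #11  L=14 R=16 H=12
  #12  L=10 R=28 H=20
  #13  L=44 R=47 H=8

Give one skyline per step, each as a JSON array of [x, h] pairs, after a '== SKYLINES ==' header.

== SKYLINES ==
[[14,7],[16,0]]
[[14,7],[16,0],[27,3],[31,0]]
[[14,7],[16,0],[22,3],[40,0]]
[[14,7],[16,0],[22,3],[39,10],[40,0]]
[[14,7],[16,0],[22,3],[29,7],[30,3],[39,10],[40,0]]
[[14,7],[16,0],[22,3],[29,7],[30,3],[39,10],[40,19],[47,0]]
[[14,7],[16,0],[22,3],[29,7],[30,3],[39,10],[40,19],[47,0]]
[[14,7],[16,0],[22,3],[29,7],[30,3],[39,10],[40,19],[47,7],[48,0]]
[[14,19],[15,7],[16,0],[22,3],[29,7],[30,3],[39,10],[40,19],[47,7],[48,0]]
[[14,19],[15,15],[17,0],[22,3],[29,7],[30,3],[39,10],[40,19],[47,7],[48,0]]
[[14,19],[15,15],[17,0],[22,3],[29,7],[30,3],[39,10],[40,19],[47,7],[48,0]]
[[10,20],[28,3],[29,7],[30,3],[39,10],[40,19],[47,7],[48,0]]
[[10,20],[28,3],[29,7],[30,3],[39,10],[40,19],[47,7],[48,0]]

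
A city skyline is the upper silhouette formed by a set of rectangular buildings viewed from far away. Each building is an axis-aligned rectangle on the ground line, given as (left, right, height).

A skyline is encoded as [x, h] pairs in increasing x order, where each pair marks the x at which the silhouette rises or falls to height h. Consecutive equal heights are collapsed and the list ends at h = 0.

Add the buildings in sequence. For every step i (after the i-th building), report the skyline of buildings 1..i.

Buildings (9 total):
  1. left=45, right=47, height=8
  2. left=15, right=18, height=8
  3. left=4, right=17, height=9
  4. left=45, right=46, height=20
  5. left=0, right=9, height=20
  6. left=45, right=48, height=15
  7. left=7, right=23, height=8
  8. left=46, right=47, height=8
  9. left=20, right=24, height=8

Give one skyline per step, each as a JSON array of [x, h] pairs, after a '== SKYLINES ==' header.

== SKYLINES ==
[[45,8],[47,0]]
[[15,8],[18,0],[45,8],[47,0]]
[[4,9],[17,8],[18,0],[45,8],[47,0]]
[[4,9],[17,8],[18,0],[45,20],[46,8],[47,0]]
[[0,20],[9,9],[17,8],[18,0],[45,20],[46,8],[47,0]]
[[0,20],[9,9],[17,8],[18,0],[45,20],[46,15],[48,0]]
[[0,20],[9,9],[17,8],[23,0],[45,20],[46,15],[48,0]]
[[0,20],[9,9],[17,8],[23,0],[45,20],[46,15],[48,0]]
[[0,20],[9,9],[17,8],[24,0],[45,20],[46,15],[48,0]]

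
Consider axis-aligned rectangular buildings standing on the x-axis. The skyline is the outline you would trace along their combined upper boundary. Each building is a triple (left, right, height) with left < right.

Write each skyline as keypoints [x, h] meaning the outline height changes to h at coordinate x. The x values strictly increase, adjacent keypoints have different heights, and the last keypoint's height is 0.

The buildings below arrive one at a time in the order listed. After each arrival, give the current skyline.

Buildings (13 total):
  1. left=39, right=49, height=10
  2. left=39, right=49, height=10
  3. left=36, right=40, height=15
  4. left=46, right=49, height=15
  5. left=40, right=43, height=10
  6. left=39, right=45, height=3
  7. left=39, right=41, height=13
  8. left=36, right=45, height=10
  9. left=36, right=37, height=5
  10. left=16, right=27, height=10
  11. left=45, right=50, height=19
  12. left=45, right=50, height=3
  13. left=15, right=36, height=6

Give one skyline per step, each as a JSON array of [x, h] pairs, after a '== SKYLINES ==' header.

== SKYLINES ==
[[39,10],[49,0]]
[[39,10],[49,0]]
[[36,15],[40,10],[49,0]]
[[36,15],[40,10],[46,15],[49,0]]
[[36,15],[40,10],[46,15],[49,0]]
[[36,15],[40,10],[46,15],[49,0]]
[[36,15],[40,13],[41,10],[46,15],[49,0]]
[[36,15],[40,13],[41,10],[46,15],[49,0]]
[[36,15],[40,13],[41,10],[46,15],[49,0]]
[[16,10],[27,0],[36,15],[40,13],[41,10],[46,15],[49,0]]
[[16,10],[27,0],[36,15],[40,13],[41,10],[45,19],[50,0]]
[[16,10],[27,0],[36,15],[40,13],[41,10],[45,19],[50,0]]
[[15,6],[16,10],[27,6],[36,15],[40,13],[41,10],[45,19],[50,0]]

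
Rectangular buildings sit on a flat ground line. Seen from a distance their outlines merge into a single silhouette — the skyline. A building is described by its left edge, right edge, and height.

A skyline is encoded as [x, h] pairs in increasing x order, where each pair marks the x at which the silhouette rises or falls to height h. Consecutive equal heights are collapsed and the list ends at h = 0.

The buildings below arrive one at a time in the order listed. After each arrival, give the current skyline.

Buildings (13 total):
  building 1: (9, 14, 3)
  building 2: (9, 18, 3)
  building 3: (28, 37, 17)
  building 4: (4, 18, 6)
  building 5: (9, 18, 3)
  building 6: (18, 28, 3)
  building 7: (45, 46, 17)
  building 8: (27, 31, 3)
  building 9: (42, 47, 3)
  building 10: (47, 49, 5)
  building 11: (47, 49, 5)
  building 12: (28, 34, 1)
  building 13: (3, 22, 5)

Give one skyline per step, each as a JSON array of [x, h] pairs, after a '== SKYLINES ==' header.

== SKYLINES ==
[[9,3],[14,0]]
[[9,3],[18,0]]
[[9,3],[18,0],[28,17],[37,0]]
[[4,6],[18,0],[28,17],[37,0]]
[[4,6],[18,0],[28,17],[37,0]]
[[4,6],[18,3],[28,17],[37,0]]
[[4,6],[18,3],[28,17],[37,0],[45,17],[46,0]]
[[4,6],[18,3],[28,17],[37,0],[45,17],[46,0]]
[[4,6],[18,3],[28,17],[37,0],[42,3],[45,17],[46,3],[47,0]]
[[4,6],[18,3],[28,17],[37,0],[42,3],[45,17],[46,3],[47,5],[49,0]]
[[4,6],[18,3],[28,17],[37,0],[42,3],[45,17],[46,3],[47,5],[49,0]]
[[4,6],[18,3],[28,17],[37,0],[42,3],[45,17],[46,3],[47,5],[49,0]]
[[3,5],[4,6],[18,5],[22,3],[28,17],[37,0],[42,3],[45,17],[46,3],[47,5],[49,0]]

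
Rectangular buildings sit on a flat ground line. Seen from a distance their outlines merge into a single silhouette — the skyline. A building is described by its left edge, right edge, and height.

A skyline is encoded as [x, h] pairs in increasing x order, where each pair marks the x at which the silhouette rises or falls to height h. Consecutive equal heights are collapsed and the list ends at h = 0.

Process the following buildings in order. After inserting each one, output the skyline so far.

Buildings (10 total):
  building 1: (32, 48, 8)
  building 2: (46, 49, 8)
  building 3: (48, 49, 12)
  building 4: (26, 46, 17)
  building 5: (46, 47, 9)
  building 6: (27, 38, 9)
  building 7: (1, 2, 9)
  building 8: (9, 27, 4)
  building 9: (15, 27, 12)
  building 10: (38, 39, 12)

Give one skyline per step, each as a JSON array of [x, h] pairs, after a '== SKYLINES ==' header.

== SKYLINES ==
[[32,8],[48,0]]
[[32,8],[49,0]]
[[32,8],[48,12],[49,0]]
[[26,17],[46,8],[48,12],[49,0]]
[[26,17],[46,9],[47,8],[48,12],[49,0]]
[[26,17],[46,9],[47,8],[48,12],[49,0]]
[[1,9],[2,0],[26,17],[46,9],[47,8],[48,12],[49,0]]
[[1,9],[2,0],[9,4],[26,17],[46,9],[47,8],[48,12],[49,0]]
[[1,9],[2,0],[9,4],[15,12],[26,17],[46,9],[47,8],[48,12],[49,0]]
[[1,9],[2,0],[9,4],[15,12],[26,17],[46,9],[47,8],[48,12],[49,0]]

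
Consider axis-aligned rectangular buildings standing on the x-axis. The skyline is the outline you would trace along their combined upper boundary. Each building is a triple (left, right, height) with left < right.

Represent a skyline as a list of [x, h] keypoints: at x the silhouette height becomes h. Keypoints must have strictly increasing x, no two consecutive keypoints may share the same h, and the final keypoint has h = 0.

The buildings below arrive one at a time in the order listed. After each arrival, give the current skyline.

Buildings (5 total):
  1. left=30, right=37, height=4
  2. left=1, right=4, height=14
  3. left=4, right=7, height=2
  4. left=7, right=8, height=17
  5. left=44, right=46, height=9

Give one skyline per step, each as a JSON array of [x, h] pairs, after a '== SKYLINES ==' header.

== SKYLINES ==
[[30,4],[37,0]]
[[1,14],[4,0],[30,4],[37,0]]
[[1,14],[4,2],[7,0],[30,4],[37,0]]
[[1,14],[4,2],[7,17],[8,0],[30,4],[37,0]]
[[1,14],[4,2],[7,17],[8,0],[30,4],[37,0],[44,9],[46,0]]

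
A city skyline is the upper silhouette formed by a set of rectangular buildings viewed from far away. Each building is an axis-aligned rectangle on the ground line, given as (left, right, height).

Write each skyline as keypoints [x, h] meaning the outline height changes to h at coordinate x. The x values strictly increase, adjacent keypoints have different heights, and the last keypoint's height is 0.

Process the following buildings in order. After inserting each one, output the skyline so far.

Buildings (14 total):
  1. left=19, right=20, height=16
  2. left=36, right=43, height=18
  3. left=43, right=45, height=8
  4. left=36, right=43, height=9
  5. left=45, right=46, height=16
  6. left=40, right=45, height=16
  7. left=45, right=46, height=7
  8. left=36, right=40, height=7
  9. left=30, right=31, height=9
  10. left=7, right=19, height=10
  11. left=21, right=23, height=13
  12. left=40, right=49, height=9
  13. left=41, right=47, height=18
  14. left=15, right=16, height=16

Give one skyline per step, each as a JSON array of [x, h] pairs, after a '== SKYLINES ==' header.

== SKYLINES ==
[[19,16],[20,0]]
[[19,16],[20,0],[36,18],[43,0]]
[[19,16],[20,0],[36,18],[43,8],[45,0]]
[[19,16],[20,0],[36,18],[43,8],[45,0]]
[[19,16],[20,0],[36,18],[43,8],[45,16],[46,0]]
[[19,16],[20,0],[36,18],[43,16],[46,0]]
[[19,16],[20,0],[36,18],[43,16],[46,0]]
[[19,16],[20,0],[36,18],[43,16],[46,0]]
[[19,16],[20,0],[30,9],[31,0],[36,18],[43,16],[46,0]]
[[7,10],[19,16],[20,0],[30,9],[31,0],[36,18],[43,16],[46,0]]
[[7,10],[19,16],[20,0],[21,13],[23,0],[30,9],[31,0],[36,18],[43,16],[46,0]]
[[7,10],[19,16],[20,0],[21,13],[23,0],[30,9],[31,0],[36,18],[43,16],[46,9],[49,0]]
[[7,10],[19,16],[20,0],[21,13],[23,0],[30,9],[31,0],[36,18],[47,9],[49,0]]
[[7,10],[15,16],[16,10],[19,16],[20,0],[21,13],[23,0],[30,9],[31,0],[36,18],[47,9],[49,0]]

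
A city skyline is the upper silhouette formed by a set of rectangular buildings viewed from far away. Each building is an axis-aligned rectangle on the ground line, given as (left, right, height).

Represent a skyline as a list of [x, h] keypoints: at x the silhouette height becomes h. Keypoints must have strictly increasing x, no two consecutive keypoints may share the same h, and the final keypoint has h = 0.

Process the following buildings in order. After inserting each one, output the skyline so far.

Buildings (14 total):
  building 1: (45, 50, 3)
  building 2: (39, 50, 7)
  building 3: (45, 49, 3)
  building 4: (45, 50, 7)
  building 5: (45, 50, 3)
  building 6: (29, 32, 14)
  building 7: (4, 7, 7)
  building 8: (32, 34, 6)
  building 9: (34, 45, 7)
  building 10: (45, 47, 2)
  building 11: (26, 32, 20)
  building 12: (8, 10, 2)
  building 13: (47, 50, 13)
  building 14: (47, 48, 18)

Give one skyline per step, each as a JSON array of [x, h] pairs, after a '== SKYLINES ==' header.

== SKYLINES ==
[[45,3],[50,0]]
[[39,7],[50,0]]
[[39,7],[50,0]]
[[39,7],[50,0]]
[[39,7],[50,0]]
[[29,14],[32,0],[39,7],[50,0]]
[[4,7],[7,0],[29,14],[32,0],[39,7],[50,0]]
[[4,7],[7,0],[29,14],[32,6],[34,0],[39,7],[50,0]]
[[4,7],[7,0],[29,14],[32,6],[34,7],[50,0]]
[[4,7],[7,0],[29,14],[32,6],[34,7],[50,0]]
[[4,7],[7,0],[26,20],[32,6],[34,7],[50,0]]
[[4,7],[7,0],[8,2],[10,0],[26,20],[32,6],[34,7],[50,0]]
[[4,7],[7,0],[8,2],[10,0],[26,20],[32,6],[34,7],[47,13],[50,0]]
[[4,7],[7,0],[8,2],[10,0],[26,20],[32,6],[34,7],[47,18],[48,13],[50,0]]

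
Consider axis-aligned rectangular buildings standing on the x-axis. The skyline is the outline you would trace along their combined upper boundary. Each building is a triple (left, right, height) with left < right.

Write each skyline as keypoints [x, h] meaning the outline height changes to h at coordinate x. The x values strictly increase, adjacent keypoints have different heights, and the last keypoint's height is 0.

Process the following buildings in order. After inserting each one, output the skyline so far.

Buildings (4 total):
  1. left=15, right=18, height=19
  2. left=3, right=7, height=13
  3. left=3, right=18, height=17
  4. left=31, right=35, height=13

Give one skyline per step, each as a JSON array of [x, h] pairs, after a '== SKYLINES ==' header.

== SKYLINES ==
[[15,19],[18,0]]
[[3,13],[7,0],[15,19],[18,0]]
[[3,17],[15,19],[18,0]]
[[3,17],[15,19],[18,0],[31,13],[35,0]]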